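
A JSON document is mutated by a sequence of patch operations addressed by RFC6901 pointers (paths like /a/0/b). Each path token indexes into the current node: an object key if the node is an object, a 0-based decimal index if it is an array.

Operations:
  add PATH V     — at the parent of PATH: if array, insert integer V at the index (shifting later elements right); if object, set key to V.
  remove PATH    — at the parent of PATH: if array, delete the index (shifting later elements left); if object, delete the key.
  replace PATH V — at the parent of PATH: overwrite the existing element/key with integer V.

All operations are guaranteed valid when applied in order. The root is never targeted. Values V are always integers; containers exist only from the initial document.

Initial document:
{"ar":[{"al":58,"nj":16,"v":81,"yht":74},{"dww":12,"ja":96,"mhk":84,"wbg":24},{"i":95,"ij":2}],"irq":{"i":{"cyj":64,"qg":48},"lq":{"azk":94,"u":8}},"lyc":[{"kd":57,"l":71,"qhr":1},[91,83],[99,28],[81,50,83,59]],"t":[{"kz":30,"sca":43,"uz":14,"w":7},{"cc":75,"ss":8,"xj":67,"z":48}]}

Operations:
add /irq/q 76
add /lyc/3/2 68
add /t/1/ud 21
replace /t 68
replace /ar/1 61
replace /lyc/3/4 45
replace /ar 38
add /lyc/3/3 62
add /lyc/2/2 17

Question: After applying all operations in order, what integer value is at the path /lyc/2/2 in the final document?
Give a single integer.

After op 1 (add /irq/q 76): {"ar":[{"al":58,"nj":16,"v":81,"yht":74},{"dww":12,"ja":96,"mhk":84,"wbg":24},{"i":95,"ij":2}],"irq":{"i":{"cyj":64,"qg":48},"lq":{"azk":94,"u":8},"q":76},"lyc":[{"kd":57,"l":71,"qhr":1},[91,83],[99,28],[81,50,83,59]],"t":[{"kz":30,"sca":43,"uz":14,"w":7},{"cc":75,"ss":8,"xj":67,"z":48}]}
After op 2 (add /lyc/3/2 68): {"ar":[{"al":58,"nj":16,"v":81,"yht":74},{"dww":12,"ja":96,"mhk":84,"wbg":24},{"i":95,"ij":2}],"irq":{"i":{"cyj":64,"qg":48},"lq":{"azk":94,"u":8},"q":76},"lyc":[{"kd":57,"l":71,"qhr":1},[91,83],[99,28],[81,50,68,83,59]],"t":[{"kz":30,"sca":43,"uz":14,"w":7},{"cc":75,"ss":8,"xj":67,"z":48}]}
After op 3 (add /t/1/ud 21): {"ar":[{"al":58,"nj":16,"v":81,"yht":74},{"dww":12,"ja":96,"mhk":84,"wbg":24},{"i":95,"ij":2}],"irq":{"i":{"cyj":64,"qg":48},"lq":{"azk":94,"u":8},"q":76},"lyc":[{"kd":57,"l":71,"qhr":1},[91,83],[99,28],[81,50,68,83,59]],"t":[{"kz":30,"sca":43,"uz":14,"w":7},{"cc":75,"ss":8,"ud":21,"xj":67,"z":48}]}
After op 4 (replace /t 68): {"ar":[{"al":58,"nj":16,"v":81,"yht":74},{"dww":12,"ja":96,"mhk":84,"wbg":24},{"i":95,"ij":2}],"irq":{"i":{"cyj":64,"qg":48},"lq":{"azk":94,"u":8},"q":76},"lyc":[{"kd":57,"l":71,"qhr":1},[91,83],[99,28],[81,50,68,83,59]],"t":68}
After op 5 (replace /ar/1 61): {"ar":[{"al":58,"nj":16,"v":81,"yht":74},61,{"i":95,"ij":2}],"irq":{"i":{"cyj":64,"qg":48},"lq":{"azk":94,"u":8},"q":76},"lyc":[{"kd":57,"l":71,"qhr":1},[91,83],[99,28],[81,50,68,83,59]],"t":68}
After op 6 (replace /lyc/3/4 45): {"ar":[{"al":58,"nj":16,"v":81,"yht":74},61,{"i":95,"ij":2}],"irq":{"i":{"cyj":64,"qg":48},"lq":{"azk":94,"u":8},"q":76},"lyc":[{"kd":57,"l":71,"qhr":1},[91,83],[99,28],[81,50,68,83,45]],"t":68}
After op 7 (replace /ar 38): {"ar":38,"irq":{"i":{"cyj":64,"qg":48},"lq":{"azk":94,"u":8},"q":76},"lyc":[{"kd":57,"l":71,"qhr":1},[91,83],[99,28],[81,50,68,83,45]],"t":68}
After op 8 (add /lyc/3/3 62): {"ar":38,"irq":{"i":{"cyj":64,"qg":48},"lq":{"azk":94,"u":8},"q":76},"lyc":[{"kd":57,"l":71,"qhr":1},[91,83],[99,28],[81,50,68,62,83,45]],"t":68}
After op 9 (add /lyc/2/2 17): {"ar":38,"irq":{"i":{"cyj":64,"qg":48},"lq":{"azk":94,"u":8},"q":76},"lyc":[{"kd":57,"l":71,"qhr":1},[91,83],[99,28,17],[81,50,68,62,83,45]],"t":68}
Value at /lyc/2/2: 17

Answer: 17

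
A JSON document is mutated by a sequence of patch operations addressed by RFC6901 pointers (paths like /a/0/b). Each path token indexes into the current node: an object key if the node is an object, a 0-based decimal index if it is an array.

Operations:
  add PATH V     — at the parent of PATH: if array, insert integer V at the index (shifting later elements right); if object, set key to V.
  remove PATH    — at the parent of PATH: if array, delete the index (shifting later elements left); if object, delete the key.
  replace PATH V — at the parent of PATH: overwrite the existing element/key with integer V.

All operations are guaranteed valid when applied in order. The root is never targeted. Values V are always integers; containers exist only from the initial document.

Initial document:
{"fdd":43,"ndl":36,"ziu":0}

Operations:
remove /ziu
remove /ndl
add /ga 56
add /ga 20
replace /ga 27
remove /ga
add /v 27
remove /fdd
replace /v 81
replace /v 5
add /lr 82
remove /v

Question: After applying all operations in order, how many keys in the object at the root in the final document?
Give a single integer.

After op 1 (remove /ziu): {"fdd":43,"ndl":36}
After op 2 (remove /ndl): {"fdd":43}
After op 3 (add /ga 56): {"fdd":43,"ga":56}
After op 4 (add /ga 20): {"fdd":43,"ga":20}
After op 5 (replace /ga 27): {"fdd":43,"ga":27}
After op 6 (remove /ga): {"fdd":43}
After op 7 (add /v 27): {"fdd":43,"v":27}
After op 8 (remove /fdd): {"v":27}
After op 9 (replace /v 81): {"v":81}
After op 10 (replace /v 5): {"v":5}
After op 11 (add /lr 82): {"lr":82,"v":5}
After op 12 (remove /v): {"lr":82}
Size at the root: 1

Answer: 1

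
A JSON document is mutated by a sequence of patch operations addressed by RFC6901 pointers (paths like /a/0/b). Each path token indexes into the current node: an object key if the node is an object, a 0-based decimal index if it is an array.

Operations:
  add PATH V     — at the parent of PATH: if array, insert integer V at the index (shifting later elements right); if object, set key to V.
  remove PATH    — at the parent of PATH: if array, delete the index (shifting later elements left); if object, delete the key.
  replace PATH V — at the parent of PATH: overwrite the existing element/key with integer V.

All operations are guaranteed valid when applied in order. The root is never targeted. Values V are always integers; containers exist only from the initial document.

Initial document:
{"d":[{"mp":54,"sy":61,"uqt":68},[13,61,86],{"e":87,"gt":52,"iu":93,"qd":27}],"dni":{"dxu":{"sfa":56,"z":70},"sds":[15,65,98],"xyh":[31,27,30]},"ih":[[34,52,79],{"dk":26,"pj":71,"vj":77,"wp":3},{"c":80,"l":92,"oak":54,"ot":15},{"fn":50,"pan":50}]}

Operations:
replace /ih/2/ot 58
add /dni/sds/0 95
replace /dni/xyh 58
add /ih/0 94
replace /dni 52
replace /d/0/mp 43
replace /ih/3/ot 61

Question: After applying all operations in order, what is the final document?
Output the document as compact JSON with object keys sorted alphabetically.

After op 1 (replace /ih/2/ot 58): {"d":[{"mp":54,"sy":61,"uqt":68},[13,61,86],{"e":87,"gt":52,"iu":93,"qd":27}],"dni":{"dxu":{"sfa":56,"z":70},"sds":[15,65,98],"xyh":[31,27,30]},"ih":[[34,52,79],{"dk":26,"pj":71,"vj":77,"wp":3},{"c":80,"l":92,"oak":54,"ot":58},{"fn":50,"pan":50}]}
After op 2 (add /dni/sds/0 95): {"d":[{"mp":54,"sy":61,"uqt":68},[13,61,86],{"e":87,"gt":52,"iu":93,"qd":27}],"dni":{"dxu":{"sfa":56,"z":70},"sds":[95,15,65,98],"xyh":[31,27,30]},"ih":[[34,52,79],{"dk":26,"pj":71,"vj":77,"wp":3},{"c":80,"l":92,"oak":54,"ot":58},{"fn":50,"pan":50}]}
After op 3 (replace /dni/xyh 58): {"d":[{"mp":54,"sy":61,"uqt":68},[13,61,86],{"e":87,"gt":52,"iu":93,"qd":27}],"dni":{"dxu":{"sfa":56,"z":70},"sds":[95,15,65,98],"xyh":58},"ih":[[34,52,79],{"dk":26,"pj":71,"vj":77,"wp":3},{"c":80,"l":92,"oak":54,"ot":58},{"fn":50,"pan":50}]}
After op 4 (add /ih/0 94): {"d":[{"mp":54,"sy":61,"uqt":68},[13,61,86],{"e":87,"gt":52,"iu":93,"qd":27}],"dni":{"dxu":{"sfa":56,"z":70},"sds":[95,15,65,98],"xyh":58},"ih":[94,[34,52,79],{"dk":26,"pj":71,"vj":77,"wp":3},{"c":80,"l":92,"oak":54,"ot":58},{"fn":50,"pan":50}]}
After op 5 (replace /dni 52): {"d":[{"mp":54,"sy":61,"uqt":68},[13,61,86],{"e":87,"gt":52,"iu":93,"qd":27}],"dni":52,"ih":[94,[34,52,79],{"dk":26,"pj":71,"vj":77,"wp":3},{"c":80,"l":92,"oak":54,"ot":58},{"fn":50,"pan":50}]}
After op 6 (replace /d/0/mp 43): {"d":[{"mp":43,"sy":61,"uqt":68},[13,61,86],{"e":87,"gt":52,"iu":93,"qd":27}],"dni":52,"ih":[94,[34,52,79],{"dk":26,"pj":71,"vj":77,"wp":3},{"c":80,"l":92,"oak":54,"ot":58},{"fn":50,"pan":50}]}
After op 7 (replace /ih/3/ot 61): {"d":[{"mp":43,"sy":61,"uqt":68},[13,61,86],{"e":87,"gt":52,"iu":93,"qd":27}],"dni":52,"ih":[94,[34,52,79],{"dk":26,"pj":71,"vj":77,"wp":3},{"c":80,"l":92,"oak":54,"ot":61},{"fn":50,"pan":50}]}

Answer: {"d":[{"mp":43,"sy":61,"uqt":68},[13,61,86],{"e":87,"gt":52,"iu":93,"qd":27}],"dni":52,"ih":[94,[34,52,79],{"dk":26,"pj":71,"vj":77,"wp":3},{"c":80,"l":92,"oak":54,"ot":61},{"fn":50,"pan":50}]}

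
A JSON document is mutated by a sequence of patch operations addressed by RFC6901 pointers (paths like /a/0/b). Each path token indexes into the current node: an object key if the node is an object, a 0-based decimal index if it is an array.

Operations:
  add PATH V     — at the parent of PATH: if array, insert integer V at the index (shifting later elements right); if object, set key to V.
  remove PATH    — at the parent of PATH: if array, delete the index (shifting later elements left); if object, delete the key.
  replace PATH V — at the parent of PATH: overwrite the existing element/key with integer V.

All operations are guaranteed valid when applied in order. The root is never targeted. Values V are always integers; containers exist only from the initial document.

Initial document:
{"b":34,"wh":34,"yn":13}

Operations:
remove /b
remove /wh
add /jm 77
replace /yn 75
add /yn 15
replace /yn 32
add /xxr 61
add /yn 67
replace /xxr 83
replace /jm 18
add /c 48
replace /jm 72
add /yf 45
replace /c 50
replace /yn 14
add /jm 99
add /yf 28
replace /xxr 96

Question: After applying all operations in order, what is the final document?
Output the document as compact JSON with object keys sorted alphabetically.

After op 1 (remove /b): {"wh":34,"yn":13}
After op 2 (remove /wh): {"yn":13}
After op 3 (add /jm 77): {"jm":77,"yn":13}
After op 4 (replace /yn 75): {"jm":77,"yn":75}
After op 5 (add /yn 15): {"jm":77,"yn":15}
After op 6 (replace /yn 32): {"jm":77,"yn":32}
After op 7 (add /xxr 61): {"jm":77,"xxr":61,"yn":32}
After op 8 (add /yn 67): {"jm":77,"xxr":61,"yn":67}
After op 9 (replace /xxr 83): {"jm":77,"xxr":83,"yn":67}
After op 10 (replace /jm 18): {"jm":18,"xxr":83,"yn":67}
After op 11 (add /c 48): {"c":48,"jm":18,"xxr":83,"yn":67}
After op 12 (replace /jm 72): {"c":48,"jm":72,"xxr":83,"yn":67}
After op 13 (add /yf 45): {"c":48,"jm":72,"xxr":83,"yf":45,"yn":67}
After op 14 (replace /c 50): {"c":50,"jm":72,"xxr":83,"yf":45,"yn":67}
After op 15 (replace /yn 14): {"c":50,"jm":72,"xxr":83,"yf":45,"yn":14}
After op 16 (add /jm 99): {"c":50,"jm":99,"xxr":83,"yf":45,"yn":14}
After op 17 (add /yf 28): {"c":50,"jm":99,"xxr":83,"yf":28,"yn":14}
After op 18 (replace /xxr 96): {"c":50,"jm":99,"xxr":96,"yf":28,"yn":14}

Answer: {"c":50,"jm":99,"xxr":96,"yf":28,"yn":14}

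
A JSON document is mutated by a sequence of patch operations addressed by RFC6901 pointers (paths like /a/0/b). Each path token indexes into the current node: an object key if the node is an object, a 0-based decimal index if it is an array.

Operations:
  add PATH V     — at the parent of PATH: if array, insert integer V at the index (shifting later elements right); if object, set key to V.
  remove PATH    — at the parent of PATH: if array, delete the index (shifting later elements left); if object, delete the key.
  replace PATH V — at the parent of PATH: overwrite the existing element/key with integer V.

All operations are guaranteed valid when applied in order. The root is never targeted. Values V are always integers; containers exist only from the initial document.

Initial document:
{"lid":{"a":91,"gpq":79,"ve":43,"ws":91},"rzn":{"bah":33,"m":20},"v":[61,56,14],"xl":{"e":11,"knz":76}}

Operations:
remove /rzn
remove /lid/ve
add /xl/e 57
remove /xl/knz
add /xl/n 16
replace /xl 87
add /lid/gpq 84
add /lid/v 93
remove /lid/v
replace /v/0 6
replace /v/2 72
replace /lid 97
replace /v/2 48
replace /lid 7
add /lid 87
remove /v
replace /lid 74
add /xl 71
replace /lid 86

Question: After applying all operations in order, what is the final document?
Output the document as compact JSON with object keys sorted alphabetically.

Answer: {"lid":86,"xl":71}

Derivation:
After op 1 (remove /rzn): {"lid":{"a":91,"gpq":79,"ve":43,"ws":91},"v":[61,56,14],"xl":{"e":11,"knz":76}}
After op 2 (remove /lid/ve): {"lid":{"a":91,"gpq":79,"ws":91},"v":[61,56,14],"xl":{"e":11,"knz":76}}
After op 3 (add /xl/e 57): {"lid":{"a":91,"gpq":79,"ws":91},"v":[61,56,14],"xl":{"e":57,"knz":76}}
After op 4 (remove /xl/knz): {"lid":{"a":91,"gpq":79,"ws":91},"v":[61,56,14],"xl":{"e":57}}
After op 5 (add /xl/n 16): {"lid":{"a":91,"gpq":79,"ws":91},"v":[61,56,14],"xl":{"e":57,"n":16}}
After op 6 (replace /xl 87): {"lid":{"a":91,"gpq":79,"ws":91},"v":[61,56,14],"xl":87}
After op 7 (add /lid/gpq 84): {"lid":{"a":91,"gpq":84,"ws":91},"v":[61,56,14],"xl":87}
After op 8 (add /lid/v 93): {"lid":{"a":91,"gpq":84,"v":93,"ws":91},"v":[61,56,14],"xl":87}
After op 9 (remove /lid/v): {"lid":{"a":91,"gpq":84,"ws":91},"v":[61,56,14],"xl":87}
After op 10 (replace /v/0 6): {"lid":{"a":91,"gpq":84,"ws":91},"v":[6,56,14],"xl":87}
After op 11 (replace /v/2 72): {"lid":{"a":91,"gpq":84,"ws":91},"v":[6,56,72],"xl":87}
After op 12 (replace /lid 97): {"lid":97,"v":[6,56,72],"xl":87}
After op 13 (replace /v/2 48): {"lid":97,"v":[6,56,48],"xl":87}
After op 14 (replace /lid 7): {"lid":7,"v":[6,56,48],"xl":87}
After op 15 (add /lid 87): {"lid":87,"v":[6,56,48],"xl":87}
After op 16 (remove /v): {"lid":87,"xl":87}
After op 17 (replace /lid 74): {"lid":74,"xl":87}
After op 18 (add /xl 71): {"lid":74,"xl":71}
After op 19 (replace /lid 86): {"lid":86,"xl":71}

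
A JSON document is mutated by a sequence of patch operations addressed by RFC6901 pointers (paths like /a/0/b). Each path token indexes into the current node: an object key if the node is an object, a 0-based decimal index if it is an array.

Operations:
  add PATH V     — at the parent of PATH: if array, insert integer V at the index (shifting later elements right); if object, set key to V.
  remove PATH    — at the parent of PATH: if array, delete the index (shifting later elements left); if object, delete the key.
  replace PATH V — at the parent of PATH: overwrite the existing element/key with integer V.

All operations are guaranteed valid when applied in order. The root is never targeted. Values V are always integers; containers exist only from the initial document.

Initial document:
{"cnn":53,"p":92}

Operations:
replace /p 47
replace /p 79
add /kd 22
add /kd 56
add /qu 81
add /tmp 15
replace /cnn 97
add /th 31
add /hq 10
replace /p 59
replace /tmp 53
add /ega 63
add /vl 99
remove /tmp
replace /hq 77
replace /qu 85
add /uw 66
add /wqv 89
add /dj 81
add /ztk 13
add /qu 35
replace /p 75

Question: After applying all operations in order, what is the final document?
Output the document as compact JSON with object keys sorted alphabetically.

Answer: {"cnn":97,"dj":81,"ega":63,"hq":77,"kd":56,"p":75,"qu":35,"th":31,"uw":66,"vl":99,"wqv":89,"ztk":13}

Derivation:
After op 1 (replace /p 47): {"cnn":53,"p":47}
After op 2 (replace /p 79): {"cnn":53,"p":79}
After op 3 (add /kd 22): {"cnn":53,"kd":22,"p":79}
After op 4 (add /kd 56): {"cnn":53,"kd":56,"p":79}
After op 5 (add /qu 81): {"cnn":53,"kd":56,"p":79,"qu":81}
After op 6 (add /tmp 15): {"cnn":53,"kd":56,"p":79,"qu":81,"tmp":15}
After op 7 (replace /cnn 97): {"cnn":97,"kd":56,"p":79,"qu":81,"tmp":15}
After op 8 (add /th 31): {"cnn":97,"kd":56,"p":79,"qu":81,"th":31,"tmp":15}
After op 9 (add /hq 10): {"cnn":97,"hq":10,"kd":56,"p":79,"qu":81,"th":31,"tmp":15}
After op 10 (replace /p 59): {"cnn":97,"hq":10,"kd":56,"p":59,"qu":81,"th":31,"tmp":15}
After op 11 (replace /tmp 53): {"cnn":97,"hq":10,"kd":56,"p":59,"qu":81,"th":31,"tmp":53}
After op 12 (add /ega 63): {"cnn":97,"ega":63,"hq":10,"kd":56,"p":59,"qu":81,"th":31,"tmp":53}
After op 13 (add /vl 99): {"cnn":97,"ega":63,"hq":10,"kd":56,"p":59,"qu":81,"th":31,"tmp":53,"vl":99}
After op 14 (remove /tmp): {"cnn":97,"ega":63,"hq":10,"kd":56,"p":59,"qu":81,"th":31,"vl":99}
After op 15 (replace /hq 77): {"cnn":97,"ega":63,"hq":77,"kd":56,"p":59,"qu":81,"th":31,"vl":99}
After op 16 (replace /qu 85): {"cnn":97,"ega":63,"hq":77,"kd":56,"p":59,"qu":85,"th":31,"vl":99}
After op 17 (add /uw 66): {"cnn":97,"ega":63,"hq":77,"kd":56,"p":59,"qu":85,"th":31,"uw":66,"vl":99}
After op 18 (add /wqv 89): {"cnn":97,"ega":63,"hq":77,"kd":56,"p":59,"qu":85,"th":31,"uw":66,"vl":99,"wqv":89}
After op 19 (add /dj 81): {"cnn":97,"dj":81,"ega":63,"hq":77,"kd":56,"p":59,"qu":85,"th":31,"uw":66,"vl":99,"wqv":89}
After op 20 (add /ztk 13): {"cnn":97,"dj":81,"ega":63,"hq":77,"kd":56,"p":59,"qu":85,"th":31,"uw":66,"vl":99,"wqv":89,"ztk":13}
After op 21 (add /qu 35): {"cnn":97,"dj":81,"ega":63,"hq":77,"kd":56,"p":59,"qu":35,"th":31,"uw":66,"vl":99,"wqv":89,"ztk":13}
After op 22 (replace /p 75): {"cnn":97,"dj":81,"ega":63,"hq":77,"kd":56,"p":75,"qu":35,"th":31,"uw":66,"vl":99,"wqv":89,"ztk":13}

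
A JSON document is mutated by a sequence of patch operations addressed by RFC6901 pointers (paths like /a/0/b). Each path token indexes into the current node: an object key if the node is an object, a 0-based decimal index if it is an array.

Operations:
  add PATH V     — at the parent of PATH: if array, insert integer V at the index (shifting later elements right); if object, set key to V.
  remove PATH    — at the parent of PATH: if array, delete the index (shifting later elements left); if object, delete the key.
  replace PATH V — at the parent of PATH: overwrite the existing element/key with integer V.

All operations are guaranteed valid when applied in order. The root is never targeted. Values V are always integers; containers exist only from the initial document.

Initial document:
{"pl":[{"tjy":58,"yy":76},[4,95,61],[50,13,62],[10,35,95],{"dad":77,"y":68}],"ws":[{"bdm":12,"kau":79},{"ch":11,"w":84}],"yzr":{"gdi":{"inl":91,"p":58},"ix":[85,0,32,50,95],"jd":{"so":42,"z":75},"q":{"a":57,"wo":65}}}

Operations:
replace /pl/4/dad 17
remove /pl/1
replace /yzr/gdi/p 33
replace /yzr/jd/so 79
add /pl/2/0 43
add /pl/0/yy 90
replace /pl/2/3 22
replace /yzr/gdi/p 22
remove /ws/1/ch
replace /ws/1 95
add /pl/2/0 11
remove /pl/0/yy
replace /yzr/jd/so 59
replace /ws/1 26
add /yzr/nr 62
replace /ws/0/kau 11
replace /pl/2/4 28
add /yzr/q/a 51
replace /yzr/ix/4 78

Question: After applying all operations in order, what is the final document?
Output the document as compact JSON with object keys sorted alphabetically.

Answer: {"pl":[{"tjy":58},[50,13,62],[11,43,10,35,28],{"dad":17,"y":68}],"ws":[{"bdm":12,"kau":11},26],"yzr":{"gdi":{"inl":91,"p":22},"ix":[85,0,32,50,78],"jd":{"so":59,"z":75},"nr":62,"q":{"a":51,"wo":65}}}

Derivation:
After op 1 (replace /pl/4/dad 17): {"pl":[{"tjy":58,"yy":76},[4,95,61],[50,13,62],[10,35,95],{"dad":17,"y":68}],"ws":[{"bdm":12,"kau":79},{"ch":11,"w":84}],"yzr":{"gdi":{"inl":91,"p":58},"ix":[85,0,32,50,95],"jd":{"so":42,"z":75},"q":{"a":57,"wo":65}}}
After op 2 (remove /pl/1): {"pl":[{"tjy":58,"yy":76},[50,13,62],[10,35,95],{"dad":17,"y":68}],"ws":[{"bdm":12,"kau":79},{"ch":11,"w":84}],"yzr":{"gdi":{"inl":91,"p":58},"ix":[85,0,32,50,95],"jd":{"so":42,"z":75},"q":{"a":57,"wo":65}}}
After op 3 (replace /yzr/gdi/p 33): {"pl":[{"tjy":58,"yy":76},[50,13,62],[10,35,95],{"dad":17,"y":68}],"ws":[{"bdm":12,"kau":79},{"ch":11,"w":84}],"yzr":{"gdi":{"inl":91,"p":33},"ix":[85,0,32,50,95],"jd":{"so":42,"z":75},"q":{"a":57,"wo":65}}}
After op 4 (replace /yzr/jd/so 79): {"pl":[{"tjy":58,"yy":76},[50,13,62],[10,35,95],{"dad":17,"y":68}],"ws":[{"bdm":12,"kau":79},{"ch":11,"w":84}],"yzr":{"gdi":{"inl":91,"p":33},"ix":[85,0,32,50,95],"jd":{"so":79,"z":75},"q":{"a":57,"wo":65}}}
After op 5 (add /pl/2/0 43): {"pl":[{"tjy":58,"yy":76},[50,13,62],[43,10,35,95],{"dad":17,"y":68}],"ws":[{"bdm":12,"kau":79},{"ch":11,"w":84}],"yzr":{"gdi":{"inl":91,"p":33},"ix":[85,0,32,50,95],"jd":{"so":79,"z":75},"q":{"a":57,"wo":65}}}
After op 6 (add /pl/0/yy 90): {"pl":[{"tjy":58,"yy":90},[50,13,62],[43,10,35,95],{"dad":17,"y":68}],"ws":[{"bdm":12,"kau":79},{"ch":11,"w":84}],"yzr":{"gdi":{"inl":91,"p":33},"ix":[85,0,32,50,95],"jd":{"so":79,"z":75},"q":{"a":57,"wo":65}}}
After op 7 (replace /pl/2/3 22): {"pl":[{"tjy":58,"yy":90},[50,13,62],[43,10,35,22],{"dad":17,"y":68}],"ws":[{"bdm":12,"kau":79},{"ch":11,"w":84}],"yzr":{"gdi":{"inl":91,"p":33},"ix":[85,0,32,50,95],"jd":{"so":79,"z":75},"q":{"a":57,"wo":65}}}
After op 8 (replace /yzr/gdi/p 22): {"pl":[{"tjy":58,"yy":90},[50,13,62],[43,10,35,22],{"dad":17,"y":68}],"ws":[{"bdm":12,"kau":79},{"ch":11,"w":84}],"yzr":{"gdi":{"inl":91,"p":22},"ix":[85,0,32,50,95],"jd":{"so":79,"z":75},"q":{"a":57,"wo":65}}}
After op 9 (remove /ws/1/ch): {"pl":[{"tjy":58,"yy":90},[50,13,62],[43,10,35,22],{"dad":17,"y":68}],"ws":[{"bdm":12,"kau":79},{"w":84}],"yzr":{"gdi":{"inl":91,"p":22},"ix":[85,0,32,50,95],"jd":{"so":79,"z":75},"q":{"a":57,"wo":65}}}
After op 10 (replace /ws/1 95): {"pl":[{"tjy":58,"yy":90},[50,13,62],[43,10,35,22],{"dad":17,"y":68}],"ws":[{"bdm":12,"kau":79},95],"yzr":{"gdi":{"inl":91,"p":22},"ix":[85,0,32,50,95],"jd":{"so":79,"z":75},"q":{"a":57,"wo":65}}}
After op 11 (add /pl/2/0 11): {"pl":[{"tjy":58,"yy":90},[50,13,62],[11,43,10,35,22],{"dad":17,"y":68}],"ws":[{"bdm":12,"kau":79},95],"yzr":{"gdi":{"inl":91,"p":22},"ix":[85,0,32,50,95],"jd":{"so":79,"z":75},"q":{"a":57,"wo":65}}}
After op 12 (remove /pl/0/yy): {"pl":[{"tjy":58},[50,13,62],[11,43,10,35,22],{"dad":17,"y":68}],"ws":[{"bdm":12,"kau":79},95],"yzr":{"gdi":{"inl":91,"p":22},"ix":[85,0,32,50,95],"jd":{"so":79,"z":75},"q":{"a":57,"wo":65}}}
After op 13 (replace /yzr/jd/so 59): {"pl":[{"tjy":58},[50,13,62],[11,43,10,35,22],{"dad":17,"y":68}],"ws":[{"bdm":12,"kau":79},95],"yzr":{"gdi":{"inl":91,"p":22},"ix":[85,0,32,50,95],"jd":{"so":59,"z":75},"q":{"a":57,"wo":65}}}
After op 14 (replace /ws/1 26): {"pl":[{"tjy":58},[50,13,62],[11,43,10,35,22],{"dad":17,"y":68}],"ws":[{"bdm":12,"kau":79},26],"yzr":{"gdi":{"inl":91,"p":22},"ix":[85,0,32,50,95],"jd":{"so":59,"z":75},"q":{"a":57,"wo":65}}}
After op 15 (add /yzr/nr 62): {"pl":[{"tjy":58},[50,13,62],[11,43,10,35,22],{"dad":17,"y":68}],"ws":[{"bdm":12,"kau":79},26],"yzr":{"gdi":{"inl":91,"p":22},"ix":[85,0,32,50,95],"jd":{"so":59,"z":75},"nr":62,"q":{"a":57,"wo":65}}}
After op 16 (replace /ws/0/kau 11): {"pl":[{"tjy":58},[50,13,62],[11,43,10,35,22],{"dad":17,"y":68}],"ws":[{"bdm":12,"kau":11},26],"yzr":{"gdi":{"inl":91,"p":22},"ix":[85,0,32,50,95],"jd":{"so":59,"z":75},"nr":62,"q":{"a":57,"wo":65}}}
After op 17 (replace /pl/2/4 28): {"pl":[{"tjy":58},[50,13,62],[11,43,10,35,28],{"dad":17,"y":68}],"ws":[{"bdm":12,"kau":11},26],"yzr":{"gdi":{"inl":91,"p":22},"ix":[85,0,32,50,95],"jd":{"so":59,"z":75},"nr":62,"q":{"a":57,"wo":65}}}
After op 18 (add /yzr/q/a 51): {"pl":[{"tjy":58},[50,13,62],[11,43,10,35,28],{"dad":17,"y":68}],"ws":[{"bdm":12,"kau":11},26],"yzr":{"gdi":{"inl":91,"p":22},"ix":[85,0,32,50,95],"jd":{"so":59,"z":75},"nr":62,"q":{"a":51,"wo":65}}}
After op 19 (replace /yzr/ix/4 78): {"pl":[{"tjy":58},[50,13,62],[11,43,10,35,28],{"dad":17,"y":68}],"ws":[{"bdm":12,"kau":11},26],"yzr":{"gdi":{"inl":91,"p":22},"ix":[85,0,32,50,78],"jd":{"so":59,"z":75},"nr":62,"q":{"a":51,"wo":65}}}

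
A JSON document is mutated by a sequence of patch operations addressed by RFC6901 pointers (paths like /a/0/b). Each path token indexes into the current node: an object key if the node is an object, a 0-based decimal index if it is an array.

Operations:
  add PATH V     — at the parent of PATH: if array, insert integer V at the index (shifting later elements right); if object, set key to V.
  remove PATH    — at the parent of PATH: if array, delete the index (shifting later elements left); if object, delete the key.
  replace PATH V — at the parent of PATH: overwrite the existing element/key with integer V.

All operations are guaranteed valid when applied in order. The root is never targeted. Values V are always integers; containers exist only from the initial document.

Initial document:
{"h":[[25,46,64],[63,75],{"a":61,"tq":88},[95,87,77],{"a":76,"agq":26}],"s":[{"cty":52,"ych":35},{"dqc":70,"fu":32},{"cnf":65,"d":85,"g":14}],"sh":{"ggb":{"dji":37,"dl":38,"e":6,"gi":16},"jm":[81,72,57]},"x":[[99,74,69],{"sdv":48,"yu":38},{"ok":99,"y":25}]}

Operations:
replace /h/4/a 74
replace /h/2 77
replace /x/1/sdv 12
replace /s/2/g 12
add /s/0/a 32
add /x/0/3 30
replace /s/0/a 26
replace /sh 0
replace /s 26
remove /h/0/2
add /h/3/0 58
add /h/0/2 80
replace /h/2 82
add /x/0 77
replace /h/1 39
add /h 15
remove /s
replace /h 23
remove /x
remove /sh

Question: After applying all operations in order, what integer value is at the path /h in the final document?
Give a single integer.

Answer: 23

Derivation:
After op 1 (replace /h/4/a 74): {"h":[[25,46,64],[63,75],{"a":61,"tq":88},[95,87,77],{"a":74,"agq":26}],"s":[{"cty":52,"ych":35},{"dqc":70,"fu":32},{"cnf":65,"d":85,"g":14}],"sh":{"ggb":{"dji":37,"dl":38,"e":6,"gi":16},"jm":[81,72,57]},"x":[[99,74,69],{"sdv":48,"yu":38},{"ok":99,"y":25}]}
After op 2 (replace /h/2 77): {"h":[[25,46,64],[63,75],77,[95,87,77],{"a":74,"agq":26}],"s":[{"cty":52,"ych":35},{"dqc":70,"fu":32},{"cnf":65,"d":85,"g":14}],"sh":{"ggb":{"dji":37,"dl":38,"e":6,"gi":16},"jm":[81,72,57]},"x":[[99,74,69],{"sdv":48,"yu":38},{"ok":99,"y":25}]}
After op 3 (replace /x/1/sdv 12): {"h":[[25,46,64],[63,75],77,[95,87,77],{"a":74,"agq":26}],"s":[{"cty":52,"ych":35},{"dqc":70,"fu":32},{"cnf":65,"d":85,"g":14}],"sh":{"ggb":{"dji":37,"dl":38,"e":6,"gi":16},"jm":[81,72,57]},"x":[[99,74,69],{"sdv":12,"yu":38},{"ok":99,"y":25}]}
After op 4 (replace /s/2/g 12): {"h":[[25,46,64],[63,75],77,[95,87,77],{"a":74,"agq":26}],"s":[{"cty":52,"ych":35},{"dqc":70,"fu":32},{"cnf":65,"d":85,"g":12}],"sh":{"ggb":{"dji":37,"dl":38,"e":6,"gi":16},"jm":[81,72,57]},"x":[[99,74,69],{"sdv":12,"yu":38},{"ok":99,"y":25}]}
After op 5 (add /s/0/a 32): {"h":[[25,46,64],[63,75],77,[95,87,77],{"a":74,"agq":26}],"s":[{"a":32,"cty":52,"ych":35},{"dqc":70,"fu":32},{"cnf":65,"d":85,"g":12}],"sh":{"ggb":{"dji":37,"dl":38,"e":6,"gi":16},"jm":[81,72,57]},"x":[[99,74,69],{"sdv":12,"yu":38},{"ok":99,"y":25}]}
After op 6 (add /x/0/3 30): {"h":[[25,46,64],[63,75],77,[95,87,77],{"a":74,"agq":26}],"s":[{"a":32,"cty":52,"ych":35},{"dqc":70,"fu":32},{"cnf":65,"d":85,"g":12}],"sh":{"ggb":{"dji":37,"dl":38,"e":6,"gi":16},"jm":[81,72,57]},"x":[[99,74,69,30],{"sdv":12,"yu":38},{"ok":99,"y":25}]}
After op 7 (replace /s/0/a 26): {"h":[[25,46,64],[63,75],77,[95,87,77],{"a":74,"agq":26}],"s":[{"a":26,"cty":52,"ych":35},{"dqc":70,"fu":32},{"cnf":65,"d":85,"g":12}],"sh":{"ggb":{"dji":37,"dl":38,"e":6,"gi":16},"jm":[81,72,57]},"x":[[99,74,69,30],{"sdv":12,"yu":38},{"ok":99,"y":25}]}
After op 8 (replace /sh 0): {"h":[[25,46,64],[63,75],77,[95,87,77],{"a":74,"agq":26}],"s":[{"a":26,"cty":52,"ych":35},{"dqc":70,"fu":32},{"cnf":65,"d":85,"g":12}],"sh":0,"x":[[99,74,69,30],{"sdv":12,"yu":38},{"ok":99,"y":25}]}
After op 9 (replace /s 26): {"h":[[25,46,64],[63,75],77,[95,87,77],{"a":74,"agq":26}],"s":26,"sh":0,"x":[[99,74,69,30],{"sdv":12,"yu":38},{"ok":99,"y":25}]}
After op 10 (remove /h/0/2): {"h":[[25,46],[63,75],77,[95,87,77],{"a":74,"agq":26}],"s":26,"sh":0,"x":[[99,74,69,30],{"sdv":12,"yu":38},{"ok":99,"y":25}]}
After op 11 (add /h/3/0 58): {"h":[[25,46],[63,75],77,[58,95,87,77],{"a":74,"agq":26}],"s":26,"sh":0,"x":[[99,74,69,30],{"sdv":12,"yu":38},{"ok":99,"y":25}]}
After op 12 (add /h/0/2 80): {"h":[[25,46,80],[63,75],77,[58,95,87,77],{"a":74,"agq":26}],"s":26,"sh":0,"x":[[99,74,69,30],{"sdv":12,"yu":38},{"ok":99,"y":25}]}
After op 13 (replace /h/2 82): {"h":[[25,46,80],[63,75],82,[58,95,87,77],{"a":74,"agq":26}],"s":26,"sh":0,"x":[[99,74,69,30],{"sdv":12,"yu":38},{"ok":99,"y":25}]}
After op 14 (add /x/0 77): {"h":[[25,46,80],[63,75],82,[58,95,87,77],{"a":74,"agq":26}],"s":26,"sh":0,"x":[77,[99,74,69,30],{"sdv":12,"yu":38},{"ok":99,"y":25}]}
After op 15 (replace /h/1 39): {"h":[[25,46,80],39,82,[58,95,87,77],{"a":74,"agq":26}],"s":26,"sh":0,"x":[77,[99,74,69,30],{"sdv":12,"yu":38},{"ok":99,"y":25}]}
After op 16 (add /h 15): {"h":15,"s":26,"sh":0,"x":[77,[99,74,69,30],{"sdv":12,"yu":38},{"ok":99,"y":25}]}
After op 17 (remove /s): {"h":15,"sh":0,"x":[77,[99,74,69,30],{"sdv":12,"yu":38},{"ok":99,"y":25}]}
After op 18 (replace /h 23): {"h":23,"sh":0,"x":[77,[99,74,69,30],{"sdv":12,"yu":38},{"ok":99,"y":25}]}
After op 19 (remove /x): {"h":23,"sh":0}
After op 20 (remove /sh): {"h":23}
Value at /h: 23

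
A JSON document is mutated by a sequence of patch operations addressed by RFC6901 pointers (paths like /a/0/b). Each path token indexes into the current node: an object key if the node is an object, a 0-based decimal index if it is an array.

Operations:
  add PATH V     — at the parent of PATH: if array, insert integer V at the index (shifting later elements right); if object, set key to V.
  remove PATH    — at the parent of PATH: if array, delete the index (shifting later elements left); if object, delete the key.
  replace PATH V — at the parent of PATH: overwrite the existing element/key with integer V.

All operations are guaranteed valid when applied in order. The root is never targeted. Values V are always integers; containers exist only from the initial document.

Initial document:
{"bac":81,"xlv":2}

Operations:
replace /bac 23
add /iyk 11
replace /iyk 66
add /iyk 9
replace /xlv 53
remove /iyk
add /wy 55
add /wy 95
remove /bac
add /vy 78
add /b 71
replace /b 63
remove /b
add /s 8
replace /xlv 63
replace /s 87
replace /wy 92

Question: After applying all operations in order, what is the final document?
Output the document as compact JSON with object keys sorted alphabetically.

Answer: {"s":87,"vy":78,"wy":92,"xlv":63}

Derivation:
After op 1 (replace /bac 23): {"bac":23,"xlv":2}
After op 2 (add /iyk 11): {"bac":23,"iyk":11,"xlv":2}
After op 3 (replace /iyk 66): {"bac":23,"iyk":66,"xlv":2}
After op 4 (add /iyk 9): {"bac":23,"iyk":9,"xlv":2}
After op 5 (replace /xlv 53): {"bac":23,"iyk":9,"xlv":53}
After op 6 (remove /iyk): {"bac":23,"xlv":53}
After op 7 (add /wy 55): {"bac":23,"wy":55,"xlv":53}
After op 8 (add /wy 95): {"bac":23,"wy":95,"xlv":53}
After op 9 (remove /bac): {"wy":95,"xlv":53}
After op 10 (add /vy 78): {"vy":78,"wy":95,"xlv":53}
After op 11 (add /b 71): {"b":71,"vy":78,"wy":95,"xlv":53}
After op 12 (replace /b 63): {"b":63,"vy":78,"wy":95,"xlv":53}
After op 13 (remove /b): {"vy":78,"wy":95,"xlv":53}
After op 14 (add /s 8): {"s":8,"vy":78,"wy":95,"xlv":53}
After op 15 (replace /xlv 63): {"s":8,"vy":78,"wy":95,"xlv":63}
After op 16 (replace /s 87): {"s":87,"vy":78,"wy":95,"xlv":63}
After op 17 (replace /wy 92): {"s":87,"vy":78,"wy":92,"xlv":63}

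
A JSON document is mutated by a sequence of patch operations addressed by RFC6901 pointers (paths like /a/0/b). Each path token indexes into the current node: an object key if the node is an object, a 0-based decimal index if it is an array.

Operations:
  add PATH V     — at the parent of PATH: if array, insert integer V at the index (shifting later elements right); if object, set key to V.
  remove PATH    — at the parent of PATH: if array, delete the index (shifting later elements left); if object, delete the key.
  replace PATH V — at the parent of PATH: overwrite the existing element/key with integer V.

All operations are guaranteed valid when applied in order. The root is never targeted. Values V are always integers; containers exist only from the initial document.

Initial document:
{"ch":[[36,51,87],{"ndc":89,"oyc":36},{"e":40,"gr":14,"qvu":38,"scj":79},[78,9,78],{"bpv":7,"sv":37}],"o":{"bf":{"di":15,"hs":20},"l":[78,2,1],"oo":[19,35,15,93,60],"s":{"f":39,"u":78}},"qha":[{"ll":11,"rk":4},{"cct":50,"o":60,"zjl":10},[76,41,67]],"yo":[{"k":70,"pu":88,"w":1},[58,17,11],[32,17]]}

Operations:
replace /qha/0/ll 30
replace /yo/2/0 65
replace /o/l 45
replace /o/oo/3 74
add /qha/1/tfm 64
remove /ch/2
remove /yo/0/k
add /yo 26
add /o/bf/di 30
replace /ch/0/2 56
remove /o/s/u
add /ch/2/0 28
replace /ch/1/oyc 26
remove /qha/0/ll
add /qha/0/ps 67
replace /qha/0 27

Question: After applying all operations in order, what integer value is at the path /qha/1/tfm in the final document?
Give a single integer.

Answer: 64

Derivation:
After op 1 (replace /qha/0/ll 30): {"ch":[[36,51,87],{"ndc":89,"oyc":36},{"e":40,"gr":14,"qvu":38,"scj":79},[78,9,78],{"bpv":7,"sv":37}],"o":{"bf":{"di":15,"hs":20},"l":[78,2,1],"oo":[19,35,15,93,60],"s":{"f":39,"u":78}},"qha":[{"ll":30,"rk":4},{"cct":50,"o":60,"zjl":10},[76,41,67]],"yo":[{"k":70,"pu":88,"w":1},[58,17,11],[32,17]]}
After op 2 (replace /yo/2/0 65): {"ch":[[36,51,87],{"ndc":89,"oyc":36},{"e":40,"gr":14,"qvu":38,"scj":79},[78,9,78],{"bpv":7,"sv":37}],"o":{"bf":{"di":15,"hs":20},"l":[78,2,1],"oo":[19,35,15,93,60],"s":{"f":39,"u":78}},"qha":[{"ll":30,"rk":4},{"cct":50,"o":60,"zjl":10},[76,41,67]],"yo":[{"k":70,"pu":88,"w":1},[58,17,11],[65,17]]}
After op 3 (replace /o/l 45): {"ch":[[36,51,87],{"ndc":89,"oyc":36},{"e":40,"gr":14,"qvu":38,"scj":79},[78,9,78],{"bpv":7,"sv":37}],"o":{"bf":{"di":15,"hs":20},"l":45,"oo":[19,35,15,93,60],"s":{"f":39,"u":78}},"qha":[{"ll":30,"rk":4},{"cct":50,"o":60,"zjl":10},[76,41,67]],"yo":[{"k":70,"pu":88,"w":1},[58,17,11],[65,17]]}
After op 4 (replace /o/oo/3 74): {"ch":[[36,51,87],{"ndc":89,"oyc":36},{"e":40,"gr":14,"qvu":38,"scj":79},[78,9,78],{"bpv":7,"sv":37}],"o":{"bf":{"di":15,"hs":20},"l":45,"oo":[19,35,15,74,60],"s":{"f":39,"u":78}},"qha":[{"ll":30,"rk":4},{"cct":50,"o":60,"zjl":10},[76,41,67]],"yo":[{"k":70,"pu":88,"w":1},[58,17,11],[65,17]]}
After op 5 (add /qha/1/tfm 64): {"ch":[[36,51,87],{"ndc":89,"oyc":36},{"e":40,"gr":14,"qvu":38,"scj":79},[78,9,78],{"bpv":7,"sv":37}],"o":{"bf":{"di":15,"hs":20},"l":45,"oo":[19,35,15,74,60],"s":{"f":39,"u":78}},"qha":[{"ll":30,"rk":4},{"cct":50,"o":60,"tfm":64,"zjl":10},[76,41,67]],"yo":[{"k":70,"pu":88,"w":1},[58,17,11],[65,17]]}
After op 6 (remove /ch/2): {"ch":[[36,51,87],{"ndc":89,"oyc":36},[78,9,78],{"bpv":7,"sv":37}],"o":{"bf":{"di":15,"hs":20},"l":45,"oo":[19,35,15,74,60],"s":{"f":39,"u":78}},"qha":[{"ll":30,"rk":4},{"cct":50,"o":60,"tfm":64,"zjl":10},[76,41,67]],"yo":[{"k":70,"pu":88,"w":1},[58,17,11],[65,17]]}
After op 7 (remove /yo/0/k): {"ch":[[36,51,87],{"ndc":89,"oyc":36},[78,9,78],{"bpv":7,"sv":37}],"o":{"bf":{"di":15,"hs":20},"l":45,"oo":[19,35,15,74,60],"s":{"f":39,"u":78}},"qha":[{"ll":30,"rk":4},{"cct":50,"o":60,"tfm":64,"zjl":10},[76,41,67]],"yo":[{"pu":88,"w":1},[58,17,11],[65,17]]}
After op 8 (add /yo 26): {"ch":[[36,51,87],{"ndc":89,"oyc":36},[78,9,78],{"bpv":7,"sv":37}],"o":{"bf":{"di":15,"hs":20},"l":45,"oo":[19,35,15,74,60],"s":{"f":39,"u":78}},"qha":[{"ll":30,"rk":4},{"cct":50,"o":60,"tfm":64,"zjl":10},[76,41,67]],"yo":26}
After op 9 (add /o/bf/di 30): {"ch":[[36,51,87],{"ndc":89,"oyc":36},[78,9,78],{"bpv":7,"sv":37}],"o":{"bf":{"di":30,"hs":20},"l":45,"oo":[19,35,15,74,60],"s":{"f":39,"u":78}},"qha":[{"ll":30,"rk":4},{"cct":50,"o":60,"tfm":64,"zjl":10},[76,41,67]],"yo":26}
After op 10 (replace /ch/0/2 56): {"ch":[[36,51,56],{"ndc":89,"oyc":36},[78,9,78],{"bpv":7,"sv":37}],"o":{"bf":{"di":30,"hs":20},"l":45,"oo":[19,35,15,74,60],"s":{"f":39,"u":78}},"qha":[{"ll":30,"rk":4},{"cct":50,"o":60,"tfm":64,"zjl":10},[76,41,67]],"yo":26}
After op 11 (remove /o/s/u): {"ch":[[36,51,56],{"ndc":89,"oyc":36},[78,9,78],{"bpv":7,"sv":37}],"o":{"bf":{"di":30,"hs":20},"l":45,"oo":[19,35,15,74,60],"s":{"f":39}},"qha":[{"ll":30,"rk":4},{"cct":50,"o":60,"tfm":64,"zjl":10},[76,41,67]],"yo":26}
After op 12 (add /ch/2/0 28): {"ch":[[36,51,56],{"ndc":89,"oyc":36},[28,78,9,78],{"bpv":7,"sv":37}],"o":{"bf":{"di":30,"hs":20},"l":45,"oo":[19,35,15,74,60],"s":{"f":39}},"qha":[{"ll":30,"rk":4},{"cct":50,"o":60,"tfm":64,"zjl":10},[76,41,67]],"yo":26}
After op 13 (replace /ch/1/oyc 26): {"ch":[[36,51,56],{"ndc":89,"oyc":26},[28,78,9,78],{"bpv":7,"sv":37}],"o":{"bf":{"di":30,"hs":20},"l":45,"oo":[19,35,15,74,60],"s":{"f":39}},"qha":[{"ll":30,"rk":4},{"cct":50,"o":60,"tfm":64,"zjl":10},[76,41,67]],"yo":26}
After op 14 (remove /qha/0/ll): {"ch":[[36,51,56],{"ndc":89,"oyc":26},[28,78,9,78],{"bpv":7,"sv":37}],"o":{"bf":{"di":30,"hs":20},"l":45,"oo":[19,35,15,74,60],"s":{"f":39}},"qha":[{"rk":4},{"cct":50,"o":60,"tfm":64,"zjl":10},[76,41,67]],"yo":26}
After op 15 (add /qha/0/ps 67): {"ch":[[36,51,56],{"ndc":89,"oyc":26},[28,78,9,78],{"bpv":7,"sv":37}],"o":{"bf":{"di":30,"hs":20},"l":45,"oo":[19,35,15,74,60],"s":{"f":39}},"qha":[{"ps":67,"rk":4},{"cct":50,"o":60,"tfm":64,"zjl":10},[76,41,67]],"yo":26}
After op 16 (replace /qha/0 27): {"ch":[[36,51,56],{"ndc":89,"oyc":26},[28,78,9,78],{"bpv":7,"sv":37}],"o":{"bf":{"di":30,"hs":20},"l":45,"oo":[19,35,15,74,60],"s":{"f":39}},"qha":[27,{"cct":50,"o":60,"tfm":64,"zjl":10},[76,41,67]],"yo":26}
Value at /qha/1/tfm: 64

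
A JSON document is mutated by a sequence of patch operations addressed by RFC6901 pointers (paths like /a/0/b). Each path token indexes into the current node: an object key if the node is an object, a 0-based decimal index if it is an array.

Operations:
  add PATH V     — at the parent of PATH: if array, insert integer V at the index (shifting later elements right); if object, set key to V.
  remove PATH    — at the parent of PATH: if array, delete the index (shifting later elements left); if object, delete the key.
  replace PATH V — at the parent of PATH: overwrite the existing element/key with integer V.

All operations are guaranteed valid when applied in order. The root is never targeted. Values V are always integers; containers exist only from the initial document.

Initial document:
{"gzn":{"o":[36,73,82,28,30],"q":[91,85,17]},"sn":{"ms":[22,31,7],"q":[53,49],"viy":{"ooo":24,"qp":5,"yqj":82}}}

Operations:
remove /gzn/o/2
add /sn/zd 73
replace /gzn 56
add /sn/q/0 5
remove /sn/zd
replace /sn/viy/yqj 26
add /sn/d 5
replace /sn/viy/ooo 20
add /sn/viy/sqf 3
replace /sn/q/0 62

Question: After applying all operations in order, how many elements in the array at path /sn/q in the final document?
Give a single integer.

After op 1 (remove /gzn/o/2): {"gzn":{"o":[36,73,28,30],"q":[91,85,17]},"sn":{"ms":[22,31,7],"q":[53,49],"viy":{"ooo":24,"qp":5,"yqj":82}}}
After op 2 (add /sn/zd 73): {"gzn":{"o":[36,73,28,30],"q":[91,85,17]},"sn":{"ms":[22,31,7],"q":[53,49],"viy":{"ooo":24,"qp":5,"yqj":82},"zd":73}}
After op 3 (replace /gzn 56): {"gzn":56,"sn":{"ms":[22,31,7],"q":[53,49],"viy":{"ooo":24,"qp":5,"yqj":82},"zd":73}}
After op 4 (add /sn/q/0 5): {"gzn":56,"sn":{"ms":[22,31,7],"q":[5,53,49],"viy":{"ooo":24,"qp":5,"yqj":82},"zd":73}}
After op 5 (remove /sn/zd): {"gzn":56,"sn":{"ms":[22,31,7],"q":[5,53,49],"viy":{"ooo":24,"qp":5,"yqj":82}}}
After op 6 (replace /sn/viy/yqj 26): {"gzn":56,"sn":{"ms":[22,31,7],"q":[5,53,49],"viy":{"ooo":24,"qp":5,"yqj":26}}}
After op 7 (add /sn/d 5): {"gzn":56,"sn":{"d":5,"ms":[22,31,7],"q":[5,53,49],"viy":{"ooo":24,"qp":5,"yqj":26}}}
After op 8 (replace /sn/viy/ooo 20): {"gzn":56,"sn":{"d":5,"ms":[22,31,7],"q":[5,53,49],"viy":{"ooo":20,"qp":5,"yqj":26}}}
After op 9 (add /sn/viy/sqf 3): {"gzn":56,"sn":{"d":5,"ms":[22,31,7],"q":[5,53,49],"viy":{"ooo":20,"qp":5,"sqf":3,"yqj":26}}}
After op 10 (replace /sn/q/0 62): {"gzn":56,"sn":{"d":5,"ms":[22,31,7],"q":[62,53,49],"viy":{"ooo":20,"qp":5,"sqf":3,"yqj":26}}}
Size at path /sn/q: 3

Answer: 3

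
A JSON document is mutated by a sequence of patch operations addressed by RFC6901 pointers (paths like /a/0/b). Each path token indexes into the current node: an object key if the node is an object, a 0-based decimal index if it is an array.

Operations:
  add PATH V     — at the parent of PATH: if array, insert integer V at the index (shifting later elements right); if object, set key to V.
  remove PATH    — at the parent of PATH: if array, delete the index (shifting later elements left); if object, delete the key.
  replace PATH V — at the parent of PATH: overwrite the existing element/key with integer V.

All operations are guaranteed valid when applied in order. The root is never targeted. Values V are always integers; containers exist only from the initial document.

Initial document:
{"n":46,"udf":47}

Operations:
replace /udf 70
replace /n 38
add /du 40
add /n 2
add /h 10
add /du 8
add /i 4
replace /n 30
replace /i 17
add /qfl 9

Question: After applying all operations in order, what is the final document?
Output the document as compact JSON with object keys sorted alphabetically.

After op 1 (replace /udf 70): {"n":46,"udf":70}
After op 2 (replace /n 38): {"n":38,"udf":70}
After op 3 (add /du 40): {"du":40,"n":38,"udf":70}
After op 4 (add /n 2): {"du":40,"n":2,"udf":70}
After op 5 (add /h 10): {"du":40,"h":10,"n":2,"udf":70}
After op 6 (add /du 8): {"du":8,"h":10,"n":2,"udf":70}
After op 7 (add /i 4): {"du":8,"h":10,"i":4,"n":2,"udf":70}
After op 8 (replace /n 30): {"du":8,"h":10,"i":4,"n":30,"udf":70}
After op 9 (replace /i 17): {"du":8,"h":10,"i":17,"n":30,"udf":70}
After op 10 (add /qfl 9): {"du":8,"h":10,"i":17,"n":30,"qfl":9,"udf":70}

Answer: {"du":8,"h":10,"i":17,"n":30,"qfl":9,"udf":70}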